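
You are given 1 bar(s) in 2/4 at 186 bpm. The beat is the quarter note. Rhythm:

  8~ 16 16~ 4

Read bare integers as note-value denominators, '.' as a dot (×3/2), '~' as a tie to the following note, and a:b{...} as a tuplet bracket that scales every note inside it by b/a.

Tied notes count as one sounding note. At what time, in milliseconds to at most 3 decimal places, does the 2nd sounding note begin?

note 2 onset = 3/4b = 241.935ms

1. 0.0ms @ 0 + 241.935ms (3/4)
2. 241.935ms @ 3/4 + 403.226ms (5/4)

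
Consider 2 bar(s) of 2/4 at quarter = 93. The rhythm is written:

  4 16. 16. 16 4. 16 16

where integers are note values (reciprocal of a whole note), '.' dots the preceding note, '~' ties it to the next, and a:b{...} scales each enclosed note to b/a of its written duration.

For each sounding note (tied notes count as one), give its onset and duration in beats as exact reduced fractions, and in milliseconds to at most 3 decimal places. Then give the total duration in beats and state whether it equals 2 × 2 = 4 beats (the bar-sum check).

1) 0.0ms=0b +645.161ms=1b
2) 645.161ms=1b +241.935ms=3/8b
3) 887.097ms=11/8b +241.935ms=3/8b
4) 1129.032ms=7/4b +161.29ms=1/4b
5) 1290.323ms=2b +967.742ms=3/2b
6) 2258.065ms=7/2b +161.29ms=1/4b
7) 2419.355ms=15/4b +161.29ms=1/4b
Σ=4b of 4 (93bpm 2/4) — PASS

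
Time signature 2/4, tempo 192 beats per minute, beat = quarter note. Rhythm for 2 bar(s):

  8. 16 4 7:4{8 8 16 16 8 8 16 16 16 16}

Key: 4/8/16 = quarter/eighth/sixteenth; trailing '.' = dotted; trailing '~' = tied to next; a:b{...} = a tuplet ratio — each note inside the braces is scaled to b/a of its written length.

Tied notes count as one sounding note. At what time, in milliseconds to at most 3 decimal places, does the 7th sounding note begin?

1. 0.0ms @ 0 + 234.375ms (3/4)
2. 234.375ms @ 3/4 + 78.125ms (1/4)
3. 312.5ms @ 1 + 312.5ms (1)
4. 625.0ms @ 2 + 89.286ms (2/7)
5. 714.286ms @ 16/7 + 89.286ms (2/7)
6. 803.571ms @ 18/7 + 44.643ms (1/7)
7. 848.214ms @ 19/7 + 44.643ms (1/7)
8. 892.857ms @ 20/7 + 89.286ms (2/7)
9. 982.143ms @ 22/7 + 89.286ms (2/7)
10. 1071.429ms @ 24/7 + 44.643ms (1/7)
11. 1116.071ms @ 25/7 + 44.643ms (1/7)
12. 1160.714ms @ 26/7 + 44.643ms (1/7)
13. 1205.357ms @ 27/7 + 44.643ms (1/7)

note 7 onset = 19/7b = 848.214ms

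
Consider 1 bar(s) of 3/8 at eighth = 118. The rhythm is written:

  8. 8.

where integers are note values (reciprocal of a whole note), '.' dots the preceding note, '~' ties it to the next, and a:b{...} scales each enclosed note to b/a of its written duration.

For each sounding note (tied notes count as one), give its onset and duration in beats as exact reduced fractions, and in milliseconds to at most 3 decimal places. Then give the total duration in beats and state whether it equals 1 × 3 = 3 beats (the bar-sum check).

1) 0.0ms=0b +762.712ms=3/2b
2) 762.712ms=3/2b +762.712ms=3/2b
Σ=3b of 3 (118bpm 3/8) — PASS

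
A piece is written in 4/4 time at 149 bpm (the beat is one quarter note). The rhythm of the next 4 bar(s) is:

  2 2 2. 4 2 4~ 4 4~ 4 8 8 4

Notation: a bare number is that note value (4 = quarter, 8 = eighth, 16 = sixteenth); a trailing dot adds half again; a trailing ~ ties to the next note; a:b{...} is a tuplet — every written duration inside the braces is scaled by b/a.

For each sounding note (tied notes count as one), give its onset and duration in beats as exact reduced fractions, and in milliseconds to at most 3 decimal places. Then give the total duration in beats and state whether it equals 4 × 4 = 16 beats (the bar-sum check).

1) 0.0ms=0b +805.369ms=2b
2) 805.369ms=2b +805.369ms=2b
3) 1610.738ms=4b +1208.054ms=3b
4) 2818.792ms=7b +402.685ms=1b
5) 3221.477ms=8b +805.369ms=2b
6) 4026.846ms=10b +805.369ms=2b
7) 4832.215ms=12b +805.369ms=2b
8) 5637.584ms=14b +201.342ms=1/2b
9) 5838.926ms=29/2b +201.342ms=1/2b
10) 6040.268ms=15b +402.685ms=1b
Σ=16b of 16 (149bpm 4/4) — PASS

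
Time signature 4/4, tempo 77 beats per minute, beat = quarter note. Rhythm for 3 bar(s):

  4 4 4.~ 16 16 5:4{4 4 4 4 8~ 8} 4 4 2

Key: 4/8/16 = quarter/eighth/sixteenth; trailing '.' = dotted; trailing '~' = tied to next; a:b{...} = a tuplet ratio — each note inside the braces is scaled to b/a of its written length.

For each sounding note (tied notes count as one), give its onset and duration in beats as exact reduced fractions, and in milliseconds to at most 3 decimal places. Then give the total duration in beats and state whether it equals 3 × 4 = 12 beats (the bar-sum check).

1) 0.0ms=0b +779.221ms=1b
2) 779.221ms=1b +779.221ms=1b
3) 1558.442ms=2b +1363.636ms=7/4b
4) 2922.078ms=15/4b +194.805ms=1/4b
5) 3116.883ms=4b +623.377ms=4/5b
6) 3740.26ms=24/5b +623.377ms=4/5b
7) 4363.636ms=28/5b +623.377ms=4/5b
8) 4987.013ms=32/5b +623.377ms=4/5b
9) 5610.39ms=36/5b +623.377ms=4/5b
10) 6233.766ms=8b +779.221ms=1b
11) 7012.987ms=9b +779.221ms=1b
12) 7792.208ms=10b +1558.442ms=2b
Σ=12b of 12 (77bpm 4/4) — PASS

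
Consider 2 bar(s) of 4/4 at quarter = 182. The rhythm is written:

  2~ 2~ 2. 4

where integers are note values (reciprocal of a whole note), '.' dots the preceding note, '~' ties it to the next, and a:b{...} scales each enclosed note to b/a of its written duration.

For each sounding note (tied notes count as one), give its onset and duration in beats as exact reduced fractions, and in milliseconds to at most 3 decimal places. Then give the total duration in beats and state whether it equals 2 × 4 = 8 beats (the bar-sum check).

1) 0.0ms=0b +2307.692ms=7b
2) 2307.692ms=7b +329.67ms=1b
Σ=8b of 8 (182bpm 4/4) — PASS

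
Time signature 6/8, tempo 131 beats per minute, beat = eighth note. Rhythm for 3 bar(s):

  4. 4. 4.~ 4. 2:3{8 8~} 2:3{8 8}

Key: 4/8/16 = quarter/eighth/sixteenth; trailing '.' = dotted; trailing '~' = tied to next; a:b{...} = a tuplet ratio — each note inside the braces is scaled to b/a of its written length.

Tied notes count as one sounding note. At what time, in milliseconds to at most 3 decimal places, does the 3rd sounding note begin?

note 3 onset = 6b = 2748.092ms

1. 0.0ms @ 0 + 1374.046ms (3)
2. 1374.046ms @ 3 + 1374.046ms (3)
3. 2748.092ms @ 6 + 2748.092ms (6)
4. 5496.183ms @ 12 + 687.023ms (3/2)
5. 6183.206ms @ 27/2 + 1374.046ms (3)
6. 7557.252ms @ 33/2 + 687.023ms (3/2)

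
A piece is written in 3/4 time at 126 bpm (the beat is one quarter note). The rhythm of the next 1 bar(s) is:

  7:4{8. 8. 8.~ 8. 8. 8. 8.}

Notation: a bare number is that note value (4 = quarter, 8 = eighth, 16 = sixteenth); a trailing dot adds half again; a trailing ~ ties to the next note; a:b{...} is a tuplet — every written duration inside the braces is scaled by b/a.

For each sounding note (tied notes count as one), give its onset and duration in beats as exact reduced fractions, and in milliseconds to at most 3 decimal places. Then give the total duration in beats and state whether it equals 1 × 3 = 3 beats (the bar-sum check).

1) 0.0ms=0b +204.082ms=3/7b
2) 204.082ms=3/7b +204.082ms=3/7b
3) 408.163ms=6/7b +408.163ms=6/7b
4) 816.327ms=12/7b +204.082ms=3/7b
5) 1020.408ms=15/7b +204.082ms=3/7b
6) 1224.49ms=18/7b +204.082ms=3/7b
Σ=3b of 3 (126bpm 3/4) — PASS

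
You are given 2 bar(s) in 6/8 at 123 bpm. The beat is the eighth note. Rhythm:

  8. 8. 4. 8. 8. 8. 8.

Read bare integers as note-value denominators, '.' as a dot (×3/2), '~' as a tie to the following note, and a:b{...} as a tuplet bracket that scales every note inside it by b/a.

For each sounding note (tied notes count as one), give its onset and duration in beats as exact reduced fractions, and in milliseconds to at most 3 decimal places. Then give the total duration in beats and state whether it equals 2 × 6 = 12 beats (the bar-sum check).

1) 0.0ms=0b +731.707ms=3/2b
2) 731.707ms=3/2b +731.707ms=3/2b
3) 1463.415ms=3b +1463.415ms=3b
4) 2926.829ms=6b +731.707ms=3/2b
5) 3658.537ms=15/2b +731.707ms=3/2b
6) 4390.244ms=9b +731.707ms=3/2b
7) 5121.951ms=21/2b +731.707ms=3/2b
Σ=12b of 12 (123bpm 6/8) — PASS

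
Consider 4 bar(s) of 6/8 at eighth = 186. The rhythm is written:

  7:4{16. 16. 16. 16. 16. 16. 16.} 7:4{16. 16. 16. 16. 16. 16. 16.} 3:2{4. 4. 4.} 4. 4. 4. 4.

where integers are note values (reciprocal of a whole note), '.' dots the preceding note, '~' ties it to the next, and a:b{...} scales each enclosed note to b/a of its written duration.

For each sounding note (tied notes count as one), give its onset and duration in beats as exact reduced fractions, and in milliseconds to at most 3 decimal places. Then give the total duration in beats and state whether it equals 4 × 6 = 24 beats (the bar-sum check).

1) 0.0ms=0b +138.249ms=3/7b
2) 138.249ms=3/7b +138.249ms=3/7b
3) 276.498ms=6/7b +138.249ms=3/7b
4) 414.747ms=9/7b +138.249ms=3/7b
5) 552.995ms=12/7b +138.249ms=3/7b
6) 691.244ms=15/7b +138.249ms=3/7b
7) 829.493ms=18/7b +138.249ms=3/7b
8) 967.742ms=3b +138.249ms=3/7b
9) 1105.991ms=24/7b +138.249ms=3/7b
10) 1244.24ms=27/7b +138.249ms=3/7b
11) 1382.488ms=30/7b +138.249ms=3/7b
12) 1520.737ms=33/7b +138.249ms=3/7b
13) 1658.986ms=36/7b +138.249ms=3/7b
14) 1797.235ms=39/7b +138.249ms=3/7b
15) 1935.484ms=6b +645.161ms=2b
16) 2580.645ms=8b +645.161ms=2b
17) 3225.806ms=10b +645.161ms=2b
18) 3870.968ms=12b +967.742ms=3b
19) 4838.71ms=15b +967.742ms=3b
20) 5806.452ms=18b +967.742ms=3b
21) 6774.194ms=21b +967.742ms=3b
Σ=24b of 24 (186bpm 6/8) — PASS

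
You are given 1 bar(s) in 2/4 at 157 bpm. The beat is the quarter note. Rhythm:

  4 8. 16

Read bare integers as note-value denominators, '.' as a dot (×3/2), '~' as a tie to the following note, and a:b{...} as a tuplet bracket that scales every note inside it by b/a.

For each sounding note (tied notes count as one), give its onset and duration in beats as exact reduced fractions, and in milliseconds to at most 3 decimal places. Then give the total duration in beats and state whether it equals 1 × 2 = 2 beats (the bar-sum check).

1) 0.0ms=0b +382.166ms=1b
2) 382.166ms=1b +286.624ms=3/4b
3) 668.79ms=7/4b +95.541ms=1/4b
Σ=2b of 2 (157bpm 2/4) — PASS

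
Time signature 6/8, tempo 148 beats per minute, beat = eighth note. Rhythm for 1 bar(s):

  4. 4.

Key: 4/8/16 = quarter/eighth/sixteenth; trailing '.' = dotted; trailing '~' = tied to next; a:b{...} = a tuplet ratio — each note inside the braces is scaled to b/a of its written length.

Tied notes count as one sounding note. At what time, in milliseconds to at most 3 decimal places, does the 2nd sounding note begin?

note 2 onset = 3b = 1216.216ms

1. 0.0ms @ 0 + 1216.216ms (3)
2. 1216.216ms @ 3 + 1216.216ms (3)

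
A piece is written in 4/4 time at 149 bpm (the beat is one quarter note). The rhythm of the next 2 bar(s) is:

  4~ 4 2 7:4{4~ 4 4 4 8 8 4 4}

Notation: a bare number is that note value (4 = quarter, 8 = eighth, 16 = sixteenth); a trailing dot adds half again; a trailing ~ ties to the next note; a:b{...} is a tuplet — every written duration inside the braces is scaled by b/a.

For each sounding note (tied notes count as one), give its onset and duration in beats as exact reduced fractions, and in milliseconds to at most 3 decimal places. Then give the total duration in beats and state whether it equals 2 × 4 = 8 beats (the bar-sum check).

1) 0.0ms=0b +805.369ms=2b
2) 805.369ms=2b +805.369ms=2b
3) 1610.738ms=4b +460.211ms=8/7b
4) 2070.949ms=36/7b +230.105ms=4/7b
5) 2301.055ms=40/7b +230.105ms=4/7b
6) 2531.16ms=44/7b +115.053ms=2/7b
7) 2646.213ms=46/7b +115.053ms=2/7b
8) 2761.266ms=48/7b +230.105ms=4/7b
9) 2991.371ms=52/7b +230.105ms=4/7b
Σ=8b of 8 (149bpm 4/4) — PASS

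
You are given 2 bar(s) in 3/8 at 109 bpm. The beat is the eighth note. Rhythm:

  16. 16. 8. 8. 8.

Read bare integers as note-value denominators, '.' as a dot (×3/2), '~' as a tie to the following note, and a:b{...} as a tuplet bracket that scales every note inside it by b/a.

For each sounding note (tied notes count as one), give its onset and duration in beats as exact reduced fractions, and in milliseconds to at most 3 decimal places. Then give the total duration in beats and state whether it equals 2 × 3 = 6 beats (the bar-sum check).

1) 0.0ms=0b +412.844ms=3/4b
2) 412.844ms=3/4b +412.844ms=3/4b
3) 825.688ms=3/2b +825.688ms=3/2b
4) 1651.376ms=3b +825.688ms=3/2b
5) 2477.064ms=9/2b +825.688ms=3/2b
Σ=6b of 6 (109bpm 3/8) — PASS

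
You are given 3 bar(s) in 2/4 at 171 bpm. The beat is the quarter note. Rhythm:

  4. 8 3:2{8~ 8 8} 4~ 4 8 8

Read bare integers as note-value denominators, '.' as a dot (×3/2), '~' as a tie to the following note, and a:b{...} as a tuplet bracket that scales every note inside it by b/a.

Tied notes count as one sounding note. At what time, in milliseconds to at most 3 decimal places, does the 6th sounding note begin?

1. 0.0ms @ 0 + 526.316ms (3/2)
2. 526.316ms @ 3/2 + 175.439ms (1/2)
3. 701.754ms @ 2 + 233.918ms (2/3)
4. 935.673ms @ 8/3 + 116.959ms (1/3)
5. 1052.632ms @ 3 + 701.754ms (2)
6. 1754.386ms @ 5 + 175.439ms (1/2)
7. 1929.825ms @ 11/2 + 175.439ms (1/2)

note 6 onset = 5b = 1754.386ms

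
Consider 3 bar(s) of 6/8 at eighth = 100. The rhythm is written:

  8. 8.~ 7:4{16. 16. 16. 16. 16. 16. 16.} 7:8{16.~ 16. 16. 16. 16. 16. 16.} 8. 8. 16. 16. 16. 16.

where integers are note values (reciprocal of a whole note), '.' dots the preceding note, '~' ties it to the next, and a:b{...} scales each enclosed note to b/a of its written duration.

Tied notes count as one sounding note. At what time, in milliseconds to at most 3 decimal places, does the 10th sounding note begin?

1. 0.0ms @ 0 + 900.0ms (3/2)
2. 900.0ms @ 3/2 + 1157.143ms (27/14)
3. 2057.143ms @ 24/7 + 257.143ms (3/7)
4. 2314.286ms @ 27/7 + 257.143ms (3/7)
5. 2571.429ms @ 30/7 + 257.143ms (3/7)
6. 2828.571ms @ 33/7 + 257.143ms (3/7)
7. 3085.714ms @ 36/7 + 257.143ms (3/7)
8. 3342.857ms @ 39/7 + 257.143ms (3/7)
9. 3600.0ms @ 6 + 1028.571ms (12/7)
10. 4628.571ms @ 54/7 + 514.286ms (6/7)
11. 5142.857ms @ 60/7 + 514.286ms (6/7)
12. 5657.143ms @ 66/7 + 514.286ms (6/7)
13. 6171.429ms @ 72/7 + 514.286ms (6/7)
14. 6685.714ms @ 78/7 + 514.286ms (6/7)
15. 7200.0ms @ 12 + 900.0ms (3/2)
16. 8100.0ms @ 27/2 + 900.0ms (3/2)
17. 9000.0ms @ 15 + 450.0ms (3/4)
18. 9450.0ms @ 63/4 + 450.0ms (3/4)
19. 9900.0ms @ 33/2 + 450.0ms (3/4)
20. 10350.0ms @ 69/4 + 450.0ms (3/4)

note 10 onset = 54/7b = 4628.571ms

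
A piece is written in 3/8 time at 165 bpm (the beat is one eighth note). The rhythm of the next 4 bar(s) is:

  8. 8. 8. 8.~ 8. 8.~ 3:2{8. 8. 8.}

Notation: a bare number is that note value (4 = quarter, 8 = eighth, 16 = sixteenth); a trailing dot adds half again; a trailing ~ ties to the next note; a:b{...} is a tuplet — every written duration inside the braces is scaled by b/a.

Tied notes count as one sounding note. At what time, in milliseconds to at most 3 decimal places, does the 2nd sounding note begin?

1. 0.0ms @ 0 + 545.455ms (3/2)
2. 545.455ms @ 3/2 + 545.455ms (3/2)
3. 1090.909ms @ 3 + 545.455ms (3/2)
4. 1636.364ms @ 9/2 + 1090.909ms (3)
5. 2727.273ms @ 15/2 + 909.091ms (5/2)
6. 3636.364ms @ 10 + 363.636ms (1)
7. 4000.0ms @ 11 + 363.636ms (1)

note 2 onset = 3/2b = 545.455ms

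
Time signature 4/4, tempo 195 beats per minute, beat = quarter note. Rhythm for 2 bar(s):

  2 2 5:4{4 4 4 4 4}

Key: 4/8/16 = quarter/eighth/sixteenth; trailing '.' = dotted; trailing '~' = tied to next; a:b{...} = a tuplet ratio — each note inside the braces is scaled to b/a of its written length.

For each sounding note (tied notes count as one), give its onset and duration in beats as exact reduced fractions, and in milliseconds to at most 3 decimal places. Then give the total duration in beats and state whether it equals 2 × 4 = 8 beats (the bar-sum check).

1) 0.0ms=0b +615.385ms=2b
2) 615.385ms=2b +615.385ms=2b
3) 1230.769ms=4b +246.154ms=4/5b
4) 1476.923ms=24/5b +246.154ms=4/5b
5) 1723.077ms=28/5b +246.154ms=4/5b
6) 1969.231ms=32/5b +246.154ms=4/5b
7) 2215.385ms=36/5b +246.154ms=4/5b
Σ=8b of 8 (195bpm 4/4) — PASS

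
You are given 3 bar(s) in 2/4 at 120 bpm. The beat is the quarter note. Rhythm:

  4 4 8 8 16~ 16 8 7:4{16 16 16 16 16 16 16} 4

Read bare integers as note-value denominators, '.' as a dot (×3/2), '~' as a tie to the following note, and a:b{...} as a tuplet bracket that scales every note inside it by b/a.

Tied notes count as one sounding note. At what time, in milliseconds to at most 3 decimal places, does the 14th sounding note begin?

1. 0.0ms @ 0 + 500.0ms (1)
2. 500.0ms @ 1 + 500.0ms (1)
3. 1000.0ms @ 2 + 250.0ms (1/2)
4. 1250.0ms @ 5/2 + 250.0ms (1/2)
5. 1500.0ms @ 3 + 250.0ms (1/2)
6. 1750.0ms @ 7/2 + 250.0ms (1/2)
7. 2000.0ms @ 4 + 71.429ms (1/7)
8. 2071.429ms @ 29/7 + 71.429ms (1/7)
9. 2142.857ms @ 30/7 + 71.429ms (1/7)
10. 2214.286ms @ 31/7 + 71.429ms (1/7)
11. 2285.714ms @ 32/7 + 71.429ms (1/7)
12. 2357.143ms @ 33/7 + 71.429ms (1/7)
13. 2428.571ms @ 34/7 + 71.429ms (1/7)
14. 2500.0ms @ 5 + 500.0ms (1)

note 14 onset = 5b = 2500.0ms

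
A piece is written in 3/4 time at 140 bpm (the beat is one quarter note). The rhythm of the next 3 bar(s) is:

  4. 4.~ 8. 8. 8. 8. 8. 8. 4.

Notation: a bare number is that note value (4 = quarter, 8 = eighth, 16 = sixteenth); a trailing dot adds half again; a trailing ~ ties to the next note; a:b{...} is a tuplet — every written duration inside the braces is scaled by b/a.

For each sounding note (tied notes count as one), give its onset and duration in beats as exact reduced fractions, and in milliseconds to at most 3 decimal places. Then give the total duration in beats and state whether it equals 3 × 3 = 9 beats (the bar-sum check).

1) 0.0ms=0b +642.857ms=3/2b
2) 642.857ms=3/2b +964.286ms=9/4b
3) 1607.143ms=15/4b +321.429ms=3/4b
4) 1928.571ms=9/2b +321.429ms=3/4b
5) 2250.0ms=21/4b +321.429ms=3/4b
6) 2571.429ms=6b +321.429ms=3/4b
7) 2892.857ms=27/4b +321.429ms=3/4b
8) 3214.286ms=15/2b +642.857ms=3/2b
Σ=9b of 9 (140bpm 3/4) — PASS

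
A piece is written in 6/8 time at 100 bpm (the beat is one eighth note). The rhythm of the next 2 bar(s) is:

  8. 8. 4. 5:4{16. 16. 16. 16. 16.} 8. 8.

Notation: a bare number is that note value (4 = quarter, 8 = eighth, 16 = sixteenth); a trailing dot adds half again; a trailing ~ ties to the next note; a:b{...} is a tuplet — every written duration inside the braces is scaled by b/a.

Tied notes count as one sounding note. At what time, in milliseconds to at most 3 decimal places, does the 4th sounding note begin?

note 4 onset = 6b = 3600.0ms

1. 0.0ms @ 0 + 900.0ms (3/2)
2. 900.0ms @ 3/2 + 900.0ms (3/2)
3. 1800.0ms @ 3 + 1800.0ms (3)
4. 3600.0ms @ 6 + 360.0ms (3/5)
5. 3960.0ms @ 33/5 + 360.0ms (3/5)
6. 4320.0ms @ 36/5 + 360.0ms (3/5)
7. 4680.0ms @ 39/5 + 360.0ms (3/5)
8. 5040.0ms @ 42/5 + 360.0ms (3/5)
9. 5400.0ms @ 9 + 900.0ms (3/2)
10. 6300.0ms @ 21/2 + 900.0ms (3/2)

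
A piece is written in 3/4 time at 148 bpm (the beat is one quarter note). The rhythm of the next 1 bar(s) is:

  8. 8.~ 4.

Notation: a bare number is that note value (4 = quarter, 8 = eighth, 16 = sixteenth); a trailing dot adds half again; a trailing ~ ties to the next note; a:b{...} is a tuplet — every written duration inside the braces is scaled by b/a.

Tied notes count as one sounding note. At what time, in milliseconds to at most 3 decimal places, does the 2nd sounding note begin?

1. 0.0ms @ 0 + 304.054ms (3/4)
2. 304.054ms @ 3/4 + 912.162ms (9/4)

note 2 onset = 3/4b = 304.054ms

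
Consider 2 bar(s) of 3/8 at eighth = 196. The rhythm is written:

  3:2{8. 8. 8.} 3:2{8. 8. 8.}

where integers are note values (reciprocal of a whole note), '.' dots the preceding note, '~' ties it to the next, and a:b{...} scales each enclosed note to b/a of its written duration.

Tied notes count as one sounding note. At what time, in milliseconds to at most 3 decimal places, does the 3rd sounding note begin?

1. 0.0ms @ 0 + 306.122ms (1)
2. 306.122ms @ 1 + 306.122ms (1)
3. 612.245ms @ 2 + 306.122ms (1)
4. 918.367ms @ 3 + 306.122ms (1)
5. 1224.49ms @ 4 + 306.122ms (1)
6. 1530.612ms @ 5 + 306.122ms (1)

note 3 onset = 2b = 612.245ms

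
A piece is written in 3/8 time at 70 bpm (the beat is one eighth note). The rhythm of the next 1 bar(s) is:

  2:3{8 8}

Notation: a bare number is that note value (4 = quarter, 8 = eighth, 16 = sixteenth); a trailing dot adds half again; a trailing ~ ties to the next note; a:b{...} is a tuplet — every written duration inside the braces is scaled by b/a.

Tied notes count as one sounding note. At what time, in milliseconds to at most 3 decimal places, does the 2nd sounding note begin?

note 2 onset = 3/2b = 1285.714ms

1. 0.0ms @ 0 + 1285.714ms (3/2)
2. 1285.714ms @ 3/2 + 1285.714ms (3/2)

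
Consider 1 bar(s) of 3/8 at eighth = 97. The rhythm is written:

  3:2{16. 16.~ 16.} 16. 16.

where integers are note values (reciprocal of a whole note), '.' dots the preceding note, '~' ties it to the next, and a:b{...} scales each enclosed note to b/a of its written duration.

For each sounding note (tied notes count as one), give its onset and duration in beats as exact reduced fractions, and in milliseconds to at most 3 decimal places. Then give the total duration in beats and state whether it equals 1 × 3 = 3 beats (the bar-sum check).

1) 0.0ms=0b +309.278ms=1/2b
2) 309.278ms=1/2b +618.557ms=1b
3) 927.835ms=3/2b +463.918ms=3/4b
4) 1391.753ms=9/4b +463.918ms=3/4b
Σ=3b of 3 (97bpm 3/8) — PASS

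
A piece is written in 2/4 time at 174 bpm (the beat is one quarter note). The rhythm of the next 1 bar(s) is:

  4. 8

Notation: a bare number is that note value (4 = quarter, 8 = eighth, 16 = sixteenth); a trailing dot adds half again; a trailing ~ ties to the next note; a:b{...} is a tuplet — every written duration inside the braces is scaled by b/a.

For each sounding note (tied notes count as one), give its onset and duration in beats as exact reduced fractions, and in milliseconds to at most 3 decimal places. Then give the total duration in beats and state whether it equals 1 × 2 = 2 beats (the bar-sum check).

1) 0.0ms=0b +517.241ms=3/2b
2) 517.241ms=3/2b +172.414ms=1/2b
Σ=2b of 2 (174bpm 2/4) — PASS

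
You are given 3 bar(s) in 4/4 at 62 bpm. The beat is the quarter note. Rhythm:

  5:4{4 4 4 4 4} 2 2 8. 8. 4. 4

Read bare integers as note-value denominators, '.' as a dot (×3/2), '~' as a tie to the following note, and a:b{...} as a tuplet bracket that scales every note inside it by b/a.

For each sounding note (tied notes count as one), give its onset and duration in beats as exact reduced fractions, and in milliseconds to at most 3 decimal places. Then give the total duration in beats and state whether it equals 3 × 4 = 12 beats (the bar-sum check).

1) 0.0ms=0b +774.194ms=4/5b
2) 774.194ms=4/5b +774.194ms=4/5b
3) 1548.387ms=8/5b +774.194ms=4/5b
4) 2322.581ms=12/5b +774.194ms=4/5b
5) 3096.774ms=16/5b +774.194ms=4/5b
6) 3870.968ms=4b +1935.484ms=2b
7) 5806.452ms=6b +1935.484ms=2b
8) 7741.935ms=8b +725.806ms=3/4b
9) 8467.742ms=35/4b +725.806ms=3/4b
10) 9193.548ms=19/2b +1451.613ms=3/2b
11) 10645.161ms=11b +967.742ms=1b
Σ=12b of 12 (62bpm 4/4) — PASS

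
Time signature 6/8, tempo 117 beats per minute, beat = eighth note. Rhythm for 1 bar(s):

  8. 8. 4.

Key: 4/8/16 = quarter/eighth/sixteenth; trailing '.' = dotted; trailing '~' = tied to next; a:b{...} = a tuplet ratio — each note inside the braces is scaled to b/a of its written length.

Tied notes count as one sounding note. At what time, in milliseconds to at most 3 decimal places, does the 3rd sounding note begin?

note 3 onset = 3b = 1538.462ms

1. 0.0ms @ 0 + 769.231ms (3/2)
2. 769.231ms @ 3/2 + 769.231ms (3/2)
3. 1538.462ms @ 3 + 1538.462ms (3)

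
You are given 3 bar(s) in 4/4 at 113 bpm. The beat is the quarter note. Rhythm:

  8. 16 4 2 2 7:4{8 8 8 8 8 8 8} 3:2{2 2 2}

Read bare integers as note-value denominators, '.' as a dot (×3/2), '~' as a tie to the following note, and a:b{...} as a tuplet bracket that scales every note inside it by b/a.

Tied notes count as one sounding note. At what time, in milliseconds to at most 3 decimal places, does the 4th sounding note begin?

1. 0.0ms @ 0 + 398.23ms (3/4)
2. 398.23ms @ 3/4 + 132.743ms (1/4)
3. 530.973ms @ 1 + 530.973ms (1)
4. 1061.947ms @ 2 + 1061.947ms (2)
5. 2123.894ms @ 4 + 1061.947ms (2)
6. 3185.841ms @ 6 + 151.707ms (2/7)
7. 3337.547ms @ 44/7 + 151.707ms (2/7)
8. 3489.254ms @ 46/7 + 151.707ms (2/7)
9. 3640.961ms @ 48/7 + 151.707ms (2/7)
10. 3792.668ms @ 50/7 + 151.707ms (2/7)
11. 3944.374ms @ 52/7 + 151.707ms (2/7)
12. 4096.081ms @ 54/7 + 151.707ms (2/7)
13. 4247.788ms @ 8 + 707.965ms (4/3)
14. 4955.752ms @ 28/3 + 707.965ms (4/3)
15. 5663.717ms @ 32/3 + 707.965ms (4/3)

note 4 onset = 2b = 1061.947ms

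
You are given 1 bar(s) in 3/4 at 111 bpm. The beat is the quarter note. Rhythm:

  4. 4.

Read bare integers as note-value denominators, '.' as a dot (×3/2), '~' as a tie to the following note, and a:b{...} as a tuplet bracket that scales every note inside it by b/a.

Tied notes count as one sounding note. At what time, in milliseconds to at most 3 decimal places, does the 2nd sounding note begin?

note 2 onset = 3/2b = 810.811ms

1. 0.0ms @ 0 + 810.811ms (3/2)
2. 810.811ms @ 3/2 + 810.811ms (3/2)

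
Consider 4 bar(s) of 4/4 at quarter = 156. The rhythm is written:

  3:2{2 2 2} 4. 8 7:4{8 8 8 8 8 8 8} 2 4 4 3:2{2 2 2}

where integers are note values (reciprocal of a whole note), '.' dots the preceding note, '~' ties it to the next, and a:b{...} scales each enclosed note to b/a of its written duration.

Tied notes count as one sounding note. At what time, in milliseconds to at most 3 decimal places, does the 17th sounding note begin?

note 17 onset = 40/3b = 5128.205ms

1. 0.0ms @ 0 + 512.821ms (4/3)
2. 512.821ms @ 4/3 + 512.821ms (4/3)
3. 1025.641ms @ 8/3 + 512.821ms (4/3)
4. 1538.462ms @ 4 + 576.923ms (3/2)
5. 2115.385ms @ 11/2 + 192.308ms (1/2)
6. 2307.692ms @ 6 + 109.89ms (2/7)
7. 2417.582ms @ 44/7 + 109.89ms (2/7)
8. 2527.473ms @ 46/7 + 109.89ms (2/7)
9. 2637.363ms @ 48/7 + 109.89ms (2/7)
10. 2747.253ms @ 50/7 + 109.89ms (2/7)
11. 2857.143ms @ 52/7 + 109.89ms (2/7)
12. 2967.033ms @ 54/7 + 109.89ms (2/7)
13. 3076.923ms @ 8 + 769.231ms (2)
14. 3846.154ms @ 10 + 384.615ms (1)
15. 4230.769ms @ 11 + 384.615ms (1)
16. 4615.385ms @ 12 + 512.821ms (4/3)
17. 5128.205ms @ 40/3 + 512.821ms (4/3)
18. 5641.026ms @ 44/3 + 512.821ms (4/3)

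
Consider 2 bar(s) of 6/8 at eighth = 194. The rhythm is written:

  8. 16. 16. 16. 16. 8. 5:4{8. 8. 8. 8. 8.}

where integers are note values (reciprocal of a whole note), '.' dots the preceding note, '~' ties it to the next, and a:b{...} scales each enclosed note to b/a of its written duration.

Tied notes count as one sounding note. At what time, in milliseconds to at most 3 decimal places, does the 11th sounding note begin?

note 11 onset = 54/5b = 3340.206ms

1. 0.0ms @ 0 + 463.918ms (3/2)
2. 463.918ms @ 3/2 + 231.959ms (3/4)
3. 695.876ms @ 9/4 + 231.959ms (3/4)
4. 927.835ms @ 3 + 231.959ms (3/4)
5. 1159.794ms @ 15/4 + 231.959ms (3/4)
6. 1391.753ms @ 9/2 + 463.918ms (3/2)
7. 1855.67ms @ 6 + 371.134ms (6/5)
8. 2226.804ms @ 36/5 + 371.134ms (6/5)
9. 2597.938ms @ 42/5 + 371.134ms (6/5)
10. 2969.072ms @ 48/5 + 371.134ms (6/5)
11. 3340.206ms @ 54/5 + 371.134ms (6/5)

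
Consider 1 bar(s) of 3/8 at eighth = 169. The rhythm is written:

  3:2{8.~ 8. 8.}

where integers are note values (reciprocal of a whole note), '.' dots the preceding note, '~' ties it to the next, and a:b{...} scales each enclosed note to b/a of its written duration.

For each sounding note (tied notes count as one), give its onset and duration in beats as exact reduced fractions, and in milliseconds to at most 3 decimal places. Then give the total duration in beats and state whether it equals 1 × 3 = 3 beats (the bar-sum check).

1) 0.0ms=0b +710.059ms=2b
2) 710.059ms=2b +355.03ms=1b
Σ=3b of 3 (169bpm 3/8) — PASS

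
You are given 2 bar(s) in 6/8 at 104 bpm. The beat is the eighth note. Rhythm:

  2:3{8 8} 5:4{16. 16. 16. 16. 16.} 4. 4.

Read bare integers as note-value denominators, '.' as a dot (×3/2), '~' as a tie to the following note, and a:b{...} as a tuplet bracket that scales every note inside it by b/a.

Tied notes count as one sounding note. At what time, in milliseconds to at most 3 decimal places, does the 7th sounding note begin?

note 7 onset = 27/5b = 3115.385ms

1. 0.0ms @ 0 + 865.385ms (3/2)
2. 865.385ms @ 3/2 + 865.385ms (3/2)
3. 1730.769ms @ 3 + 346.154ms (3/5)
4. 2076.923ms @ 18/5 + 346.154ms (3/5)
5. 2423.077ms @ 21/5 + 346.154ms (3/5)
6. 2769.231ms @ 24/5 + 346.154ms (3/5)
7. 3115.385ms @ 27/5 + 346.154ms (3/5)
8. 3461.538ms @ 6 + 1730.769ms (3)
9. 5192.308ms @ 9 + 1730.769ms (3)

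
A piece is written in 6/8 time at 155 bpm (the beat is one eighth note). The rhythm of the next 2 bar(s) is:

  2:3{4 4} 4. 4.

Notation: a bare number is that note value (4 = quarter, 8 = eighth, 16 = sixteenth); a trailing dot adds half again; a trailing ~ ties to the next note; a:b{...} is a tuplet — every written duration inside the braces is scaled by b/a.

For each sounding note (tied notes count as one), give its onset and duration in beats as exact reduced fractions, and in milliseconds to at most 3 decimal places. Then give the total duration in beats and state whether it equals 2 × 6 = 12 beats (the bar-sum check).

1) 0.0ms=0b +1161.29ms=3b
2) 1161.29ms=3b +1161.29ms=3b
3) 2322.581ms=6b +1161.29ms=3b
4) 3483.871ms=9b +1161.29ms=3b
Σ=12b of 12 (155bpm 6/8) — PASS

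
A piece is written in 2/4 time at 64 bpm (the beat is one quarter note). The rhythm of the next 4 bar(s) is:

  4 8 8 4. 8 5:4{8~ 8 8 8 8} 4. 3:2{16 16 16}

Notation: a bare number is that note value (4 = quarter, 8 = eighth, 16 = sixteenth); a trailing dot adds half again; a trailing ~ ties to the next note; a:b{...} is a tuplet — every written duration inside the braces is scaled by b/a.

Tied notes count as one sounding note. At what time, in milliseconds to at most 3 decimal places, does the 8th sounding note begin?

note 8 onset = 26/5b = 4875.0ms

1. 0.0ms @ 0 + 937.5ms (1)
2. 937.5ms @ 1 + 468.75ms (1/2)
3. 1406.25ms @ 3/2 + 468.75ms (1/2)
4. 1875.0ms @ 2 + 1406.25ms (3/2)
5. 3281.25ms @ 7/2 + 468.75ms (1/2)
6. 3750.0ms @ 4 + 750.0ms (4/5)
7. 4500.0ms @ 24/5 + 375.0ms (2/5)
8. 4875.0ms @ 26/5 + 375.0ms (2/5)
9. 5250.0ms @ 28/5 + 375.0ms (2/5)
10. 5625.0ms @ 6 + 1406.25ms (3/2)
11. 7031.25ms @ 15/2 + 156.25ms (1/6)
12. 7187.5ms @ 23/3 + 156.25ms (1/6)
13. 7343.75ms @ 47/6 + 156.25ms (1/6)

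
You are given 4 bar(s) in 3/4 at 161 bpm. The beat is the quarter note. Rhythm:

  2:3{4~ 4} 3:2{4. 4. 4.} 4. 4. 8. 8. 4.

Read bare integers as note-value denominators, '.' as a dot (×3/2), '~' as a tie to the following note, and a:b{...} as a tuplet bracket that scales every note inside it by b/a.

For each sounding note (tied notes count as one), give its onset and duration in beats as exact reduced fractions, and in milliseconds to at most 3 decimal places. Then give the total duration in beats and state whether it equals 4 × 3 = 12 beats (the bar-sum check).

1) 0.0ms=0b +1118.012ms=3b
2) 1118.012ms=3b +372.671ms=1b
3) 1490.683ms=4b +372.671ms=1b
4) 1863.354ms=5b +372.671ms=1b
5) 2236.025ms=6b +559.006ms=3/2b
6) 2795.031ms=15/2b +559.006ms=3/2b
7) 3354.037ms=9b +279.503ms=3/4b
8) 3633.54ms=39/4b +279.503ms=3/4b
9) 3913.043ms=21/2b +559.006ms=3/2b
Σ=12b of 12 (161bpm 3/4) — PASS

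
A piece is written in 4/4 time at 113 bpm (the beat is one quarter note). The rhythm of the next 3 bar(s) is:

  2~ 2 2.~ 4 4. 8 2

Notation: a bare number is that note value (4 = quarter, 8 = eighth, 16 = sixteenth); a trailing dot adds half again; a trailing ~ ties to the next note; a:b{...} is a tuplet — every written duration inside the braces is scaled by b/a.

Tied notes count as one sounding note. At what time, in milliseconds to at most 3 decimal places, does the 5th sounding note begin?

1. 0.0ms @ 0 + 2123.894ms (4)
2. 2123.894ms @ 4 + 2123.894ms (4)
3. 4247.788ms @ 8 + 796.46ms (3/2)
4. 5044.248ms @ 19/2 + 265.487ms (1/2)
5. 5309.735ms @ 10 + 1061.947ms (2)

note 5 onset = 10b = 5309.735ms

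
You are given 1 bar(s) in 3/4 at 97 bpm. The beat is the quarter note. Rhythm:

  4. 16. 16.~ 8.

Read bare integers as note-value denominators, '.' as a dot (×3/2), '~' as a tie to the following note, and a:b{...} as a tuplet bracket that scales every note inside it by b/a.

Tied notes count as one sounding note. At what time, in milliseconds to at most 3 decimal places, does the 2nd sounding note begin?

note 2 onset = 3/2b = 927.835ms

1. 0.0ms @ 0 + 927.835ms (3/2)
2. 927.835ms @ 3/2 + 231.959ms (3/8)
3. 1159.794ms @ 15/8 + 695.876ms (9/8)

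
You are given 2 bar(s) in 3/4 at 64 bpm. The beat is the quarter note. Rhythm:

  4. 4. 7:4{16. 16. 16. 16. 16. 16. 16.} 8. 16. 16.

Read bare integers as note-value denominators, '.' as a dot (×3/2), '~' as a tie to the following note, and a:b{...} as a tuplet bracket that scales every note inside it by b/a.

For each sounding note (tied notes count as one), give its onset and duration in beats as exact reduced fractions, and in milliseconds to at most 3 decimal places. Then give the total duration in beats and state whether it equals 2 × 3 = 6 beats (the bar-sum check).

1) 0.0ms=0b +1406.25ms=3/2b
2) 1406.25ms=3/2b +1406.25ms=3/2b
3) 2812.5ms=3b +200.893ms=3/14b
4) 3013.393ms=45/14b +200.893ms=3/14b
5) 3214.286ms=24/7b +200.893ms=3/14b
6) 3415.179ms=51/14b +200.893ms=3/14b
7) 3616.071ms=27/7b +200.893ms=3/14b
8) 3816.964ms=57/14b +200.893ms=3/14b
9) 4017.857ms=30/7b +200.893ms=3/14b
10) 4218.75ms=9/2b +703.125ms=3/4b
11) 4921.875ms=21/4b +351.562ms=3/8b
12) 5273.438ms=45/8b +351.562ms=3/8b
Σ=6b of 6 (64bpm 3/4) — PASS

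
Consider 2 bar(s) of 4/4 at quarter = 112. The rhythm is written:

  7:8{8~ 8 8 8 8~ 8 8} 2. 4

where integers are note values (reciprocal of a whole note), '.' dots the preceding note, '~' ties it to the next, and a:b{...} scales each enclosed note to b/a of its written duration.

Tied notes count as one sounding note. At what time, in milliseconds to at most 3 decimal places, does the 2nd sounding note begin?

note 2 onset = 8/7b = 612.245ms

1. 0.0ms @ 0 + 612.245ms (8/7)
2. 612.245ms @ 8/7 + 306.122ms (4/7)
3. 918.367ms @ 12/7 + 306.122ms (4/7)
4. 1224.49ms @ 16/7 + 612.245ms (8/7)
5. 1836.735ms @ 24/7 + 306.122ms (4/7)
6. 2142.857ms @ 4 + 1607.143ms (3)
7. 3750.0ms @ 7 + 535.714ms (1)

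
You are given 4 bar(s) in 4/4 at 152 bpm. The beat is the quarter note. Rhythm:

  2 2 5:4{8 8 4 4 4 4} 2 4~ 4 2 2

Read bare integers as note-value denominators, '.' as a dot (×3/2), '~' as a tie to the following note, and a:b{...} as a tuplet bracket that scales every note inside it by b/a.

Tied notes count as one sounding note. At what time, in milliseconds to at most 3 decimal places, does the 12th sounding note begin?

note 12 onset = 14b = 5526.316ms

1. 0.0ms @ 0 + 789.474ms (2)
2. 789.474ms @ 2 + 789.474ms (2)
3. 1578.947ms @ 4 + 157.895ms (2/5)
4. 1736.842ms @ 22/5 + 157.895ms (2/5)
5. 1894.737ms @ 24/5 + 315.789ms (4/5)
6. 2210.526ms @ 28/5 + 315.789ms (4/5)
7. 2526.316ms @ 32/5 + 315.789ms (4/5)
8. 2842.105ms @ 36/5 + 315.789ms (4/5)
9. 3157.895ms @ 8 + 789.474ms (2)
10. 3947.368ms @ 10 + 789.474ms (2)
11. 4736.842ms @ 12 + 789.474ms (2)
12. 5526.316ms @ 14 + 789.474ms (2)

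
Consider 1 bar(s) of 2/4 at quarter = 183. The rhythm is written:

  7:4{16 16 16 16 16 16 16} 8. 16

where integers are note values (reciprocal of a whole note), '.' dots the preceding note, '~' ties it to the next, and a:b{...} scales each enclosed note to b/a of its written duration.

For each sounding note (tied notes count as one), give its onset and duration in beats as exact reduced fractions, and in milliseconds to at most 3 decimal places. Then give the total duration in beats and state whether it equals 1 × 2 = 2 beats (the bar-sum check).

1) 0.0ms=0b +46.838ms=1/7b
2) 46.838ms=1/7b +46.838ms=1/7b
3) 93.677ms=2/7b +46.838ms=1/7b
4) 140.515ms=3/7b +46.838ms=1/7b
5) 187.354ms=4/7b +46.838ms=1/7b
6) 234.192ms=5/7b +46.838ms=1/7b
7) 281.03ms=6/7b +46.838ms=1/7b
8) 327.869ms=1b +245.902ms=3/4b
9) 573.77ms=7/4b +81.967ms=1/4b
Σ=2b of 2 (183bpm 2/4) — PASS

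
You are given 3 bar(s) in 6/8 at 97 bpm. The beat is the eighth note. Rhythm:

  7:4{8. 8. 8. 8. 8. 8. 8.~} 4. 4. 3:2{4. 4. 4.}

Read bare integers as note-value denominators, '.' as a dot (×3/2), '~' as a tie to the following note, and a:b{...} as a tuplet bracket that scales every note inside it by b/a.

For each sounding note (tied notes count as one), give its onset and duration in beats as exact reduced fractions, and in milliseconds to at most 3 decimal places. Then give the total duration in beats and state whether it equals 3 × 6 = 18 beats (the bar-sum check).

1) 0.0ms=0b +530.191ms=6/7b
2) 530.191ms=6/7b +530.191ms=6/7b
3) 1060.383ms=12/7b +530.191ms=6/7b
4) 1590.574ms=18/7b +530.191ms=6/7b
5) 2120.766ms=24/7b +530.191ms=6/7b
6) 2650.957ms=30/7b +530.191ms=6/7b
7) 3181.149ms=36/7b +2385.862ms=27/7b
8) 5567.01ms=9b +1855.67ms=3b
9) 7422.68ms=12b +1237.113ms=2b
10) 8659.794ms=14b +1237.113ms=2b
11) 9896.907ms=16b +1237.113ms=2b
Σ=18b of 18 (97bpm 6/8) — PASS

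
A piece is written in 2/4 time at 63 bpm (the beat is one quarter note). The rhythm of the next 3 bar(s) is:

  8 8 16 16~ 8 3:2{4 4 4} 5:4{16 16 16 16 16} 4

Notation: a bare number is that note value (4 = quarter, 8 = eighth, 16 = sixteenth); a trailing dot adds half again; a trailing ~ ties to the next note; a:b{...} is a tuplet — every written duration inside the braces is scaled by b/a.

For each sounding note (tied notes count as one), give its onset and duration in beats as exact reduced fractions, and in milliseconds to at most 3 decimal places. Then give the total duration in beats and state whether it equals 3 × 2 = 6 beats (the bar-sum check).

1) 0.0ms=0b +476.19ms=1/2b
2) 476.19ms=1/2b +476.19ms=1/2b
3) 952.381ms=1b +238.095ms=1/4b
4) 1190.476ms=5/4b +714.286ms=3/4b
5) 1904.762ms=2b +634.921ms=2/3b
6) 2539.683ms=8/3b +634.921ms=2/3b
7) 3174.603ms=10/3b +634.921ms=2/3b
8) 3809.524ms=4b +190.476ms=1/5b
9) 4000.0ms=21/5b +190.476ms=1/5b
10) 4190.476ms=22/5b +190.476ms=1/5b
11) 4380.952ms=23/5b +190.476ms=1/5b
12) 4571.429ms=24/5b +190.476ms=1/5b
13) 4761.905ms=5b +952.381ms=1b
Σ=6b of 6 (63bpm 2/4) — PASS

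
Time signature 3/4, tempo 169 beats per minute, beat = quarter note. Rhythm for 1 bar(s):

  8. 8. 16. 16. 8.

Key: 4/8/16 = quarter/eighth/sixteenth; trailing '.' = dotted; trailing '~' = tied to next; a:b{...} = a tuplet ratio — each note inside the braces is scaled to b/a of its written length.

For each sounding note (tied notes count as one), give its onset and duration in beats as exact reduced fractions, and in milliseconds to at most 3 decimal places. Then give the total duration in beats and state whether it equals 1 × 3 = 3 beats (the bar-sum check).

1) 0.0ms=0b +266.272ms=3/4b
2) 266.272ms=3/4b +266.272ms=3/4b
3) 532.544ms=3/2b +133.136ms=3/8b
4) 665.68ms=15/8b +133.136ms=3/8b
5) 798.817ms=9/4b +266.272ms=3/4b
Σ=3b of 3 (169bpm 3/4) — PASS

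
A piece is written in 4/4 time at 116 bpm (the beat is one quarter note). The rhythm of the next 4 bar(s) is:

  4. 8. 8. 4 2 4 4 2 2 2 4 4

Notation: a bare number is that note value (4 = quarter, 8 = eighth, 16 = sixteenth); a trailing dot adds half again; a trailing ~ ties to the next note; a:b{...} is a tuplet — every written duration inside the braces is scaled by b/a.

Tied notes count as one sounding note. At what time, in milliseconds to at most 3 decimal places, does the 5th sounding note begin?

note 5 onset = 4b = 2068.966ms

1. 0.0ms @ 0 + 775.862ms (3/2)
2. 775.862ms @ 3/2 + 387.931ms (3/4)
3. 1163.793ms @ 9/4 + 387.931ms (3/4)
4. 1551.724ms @ 3 + 517.241ms (1)
5. 2068.966ms @ 4 + 1034.483ms (2)
6. 3103.448ms @ 6 + 517.241ms (1)
7. 3620.69ms @ 7 + 517.241ms (1)
8. 4137.931ms @ 8 + 1034.483ms (2)
9. 5172.414ms @ 10 + 1034.483ms (2)
10. 6206.897ms @ 12 + 1034.483ms (2)
11. 7241.379ms @ 14 + 517.241ms (1)
12. 7758.621ms @ 15 + 517.241ms (1)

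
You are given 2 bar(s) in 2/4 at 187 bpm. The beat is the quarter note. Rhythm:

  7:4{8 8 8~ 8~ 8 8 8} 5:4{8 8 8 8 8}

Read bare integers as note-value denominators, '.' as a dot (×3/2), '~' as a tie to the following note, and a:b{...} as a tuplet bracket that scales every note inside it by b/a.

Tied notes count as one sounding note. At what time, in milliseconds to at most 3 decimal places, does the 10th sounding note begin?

note 10 onset = 18/5b = 1155.08ms

1. 0.0ms @ 0 + 91.673ms (2/7)
2. 91.673ms @ 2/7 + 91.673ms (2/7)
3. 183.346ms @ 4/7 + 275.019ms (6/7)
4. 458.365ms @ 10/7 + 91.673ms (2/7)
5. 550.038ms @ 12/7 + 91.673ms (2/7)
6. 641.711ms @ 2 + 128.342ms (2/5)
7. 770.053ms @ 12/5 + 128.342ms (2/5)
8. 898.396ms @ 14/5 + 128.342ms (2/5)
9. 1026.738ms @ 16/5 + 128.342ms (2/5)
10. 1155.08ms @ 18/5 + 128.342ms (2/5)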